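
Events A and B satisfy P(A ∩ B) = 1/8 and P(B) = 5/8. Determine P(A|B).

P(A|B) = P(A ∩ B) / P(B)
= (1/8) / (5/8)
= 1/5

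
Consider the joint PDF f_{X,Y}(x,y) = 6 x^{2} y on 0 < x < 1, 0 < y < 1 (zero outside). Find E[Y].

E[Y] = ∫_0^1 ∫_0^1 y × f(x,y) dx dy
= \frac{2}{3}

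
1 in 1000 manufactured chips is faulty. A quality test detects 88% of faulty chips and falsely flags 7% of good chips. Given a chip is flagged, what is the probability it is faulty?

Let D = the rare event, + = positive/flagged.
P(D) = 1/1000
P(+|D) = 88/100 = 22/25
P(+|D') = 7/100
P(+) = P(+|D)P(D) + P(+|D')P(D')
     = \frac{22}{25} × \frac{1}{1000} + \frac{7}{100} × \frac{999}{1000}
     = \frac{7081}{100000}
P(D|+) = P(+|D)P(D)/P(+) = \frac{88}{7081}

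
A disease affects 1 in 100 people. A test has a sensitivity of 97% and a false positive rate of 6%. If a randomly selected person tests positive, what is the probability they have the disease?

Let D = the rare event, + = positive/flagged.
P(D) = 1/100
P(+|D) = 97/100
P(+|D') = 6/100 = 3/50
P(+) = P(+|D)P(D) + P(+|D')P(D')
     = \frac{97}{100} × \frac{1}{100} + \frac{3}{50} × \frac{99}{100}
     = \frac{691}{10000}
P(D|+) = P(+|D)P(D)/P(+) = \frac{97}{691}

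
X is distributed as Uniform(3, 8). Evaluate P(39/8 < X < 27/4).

P(39/8 < X < 27/4) = ∫_{39/8}^{27/4} f(x) dx
where f(x) = \frac{1}{5}
= \frac{3}{8}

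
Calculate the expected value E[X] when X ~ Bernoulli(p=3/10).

For X ~ Bernoulli(p=3/10), the expected value is:
E[X] = \frac{3}{10}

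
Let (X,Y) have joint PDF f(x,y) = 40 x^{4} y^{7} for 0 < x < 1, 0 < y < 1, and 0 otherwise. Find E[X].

E[X] = ∫_0^1 ∫_0^1 x × f(x,y) dy dx
= ∫_0^1 ∫_0^1 x × (40 x^{4} y^{7}) dy dx
= \frac{5}{6}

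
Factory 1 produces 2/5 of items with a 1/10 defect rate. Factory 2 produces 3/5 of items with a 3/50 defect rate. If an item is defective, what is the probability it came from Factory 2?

Using Bayes' theorem:
P(F1) = 2/5, P(D|F1) = 1/10
P(F2) = 3/5, P(D|F2) = 3/50
P(D) = P(D|F1)P(F1) + P(D|F2)P(F2)
     = \frac{19}{250}
P(F2|D) = P(D|F2)P(F2) / P(D)
= \frac{9}{19}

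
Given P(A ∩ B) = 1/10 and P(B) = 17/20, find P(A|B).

P(A|B) = P(A ∩ B) / P(B)
= (1/10) / (17/20)
= 2/17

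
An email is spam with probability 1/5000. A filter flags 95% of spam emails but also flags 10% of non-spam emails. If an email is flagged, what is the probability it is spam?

Let D = the rare event, + = positive/flagged.
P(D) = 1/5000
P(+|D) = 95/100 = 19/20
P(+|D') = 10/100 = 1/10
P(+) = P(+|D)P(D) + P(+|D')P(D')
     = \frac{19}{20} × \frac{1}{5000} + \frac{1}{10} × \frac{4999}{5000}
     = \frac{10017}{100000}
P(D|+) = P(+|D)P(D)/P(+) = \frac{19}{10017}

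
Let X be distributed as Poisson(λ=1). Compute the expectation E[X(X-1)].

E[X(X-1)] = E[X² - X] = E[X²] - E[X]
E[X] = 1
E[X²] = Var(X) + (E[X])² = 1 + (1)² = 2
E[X(X-1)] = 2 - 1 = 1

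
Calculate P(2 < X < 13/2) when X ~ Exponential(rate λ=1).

P(2 < X < 13/2) = ∫_{2}^{13/2} f(x) dx
where f(x) = e^{- x}
= - \frac{1}{e^{\frac{13}{2}}} + e^{-2}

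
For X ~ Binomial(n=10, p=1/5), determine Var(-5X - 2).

For X ~ Binomial(n=10, p=1/5):
Var(X) = \frac{8}{5}
Var(-5X - 2) = (-5)² × Var(X) = 25 × \frac{8}{5} = 40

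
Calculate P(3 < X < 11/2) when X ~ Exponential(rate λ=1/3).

P(3 < X < 11/2) = ∫_{3}^{11/2} f(x) dx
where f(x) = \frac{e^{- \frac{x}{3}}}{3}
= - \frac{1}{e^{\frac{11}{6}}} + e^{-1}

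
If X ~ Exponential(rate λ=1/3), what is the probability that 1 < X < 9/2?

P(1 < X < 9/2) = ∫_{1}^{9/2} f(x) dx
where f(x) = \frac{e^{- \frac{x}{3}}}{3}
= - \frac{1}{e^{\frac{3}{2}}} + e^{- \frac{1}{3}}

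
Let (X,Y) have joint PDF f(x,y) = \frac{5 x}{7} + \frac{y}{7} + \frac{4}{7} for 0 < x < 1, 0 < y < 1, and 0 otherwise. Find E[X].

E[X] = ∫_0^1 ∫_0^1 x × f(x,y) dy dx
= ∫_0^1 ∫_0^1 x × (\frac{5 x}{7} + \frac{y}{7} + \frac{4}{7}) dy dx
= \frac{47}{84}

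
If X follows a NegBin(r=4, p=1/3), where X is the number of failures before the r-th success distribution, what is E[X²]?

Using the identity E[X²] = Var(X) + (E[X])²:
E[X] = 8
Var(X) = 24
E[X²] = 24 + (8)²
= 88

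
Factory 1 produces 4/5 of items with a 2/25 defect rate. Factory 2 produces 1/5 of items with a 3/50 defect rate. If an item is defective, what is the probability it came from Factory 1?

Using Bayes' theorem:
P(F1) = 4/5, P(D|F1) = 2/25
P(F2) = 1/5, P(D|F2) = 3/50
P(D) = P(D|F1)P(F1) + P(D|F2)P(F2)
     = \frac{19}{250}
P(F1|D) = P(D|F1)P(F1) / P(D)
= \frac{16}{19}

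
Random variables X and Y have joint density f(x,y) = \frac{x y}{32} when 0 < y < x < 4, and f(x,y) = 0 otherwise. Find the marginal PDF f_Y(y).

f_Y(y) = ∫_y^4 \frac{x y}{32} dx = \frac{y \left(16 - y^{2}\right)}{64}
for 0 < y < 4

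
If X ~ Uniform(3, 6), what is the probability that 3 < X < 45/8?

P(3 < X < 45/8) = ∫_{3}^{45/8} f(x) dx
where f(x) = \frac{1}{3}
= \frac{7}{8}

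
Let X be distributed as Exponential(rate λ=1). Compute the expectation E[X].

For X ~ Exponential(rate λ=1), the expected value is:
E[X] = 1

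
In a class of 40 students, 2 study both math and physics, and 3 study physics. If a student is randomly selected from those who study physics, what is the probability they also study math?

P(A ∩ B) = 2/40 = 1/20
P(B) = 3/40
P(A|B) = P(A ∩ B) / P(B) = (1/20) / (3/40) = 2/3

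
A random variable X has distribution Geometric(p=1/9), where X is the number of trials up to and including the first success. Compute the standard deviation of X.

For X ~ Geometric(p=1/9), where X is the number of trials up to and including the first success:
Var(X) = 72
SD(X) = √(Var(X)) = √(72) = 6 \sqrt{2}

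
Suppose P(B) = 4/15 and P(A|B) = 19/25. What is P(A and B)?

By definition, P(A|B) = P(A ∩ B) / P(B)
So P(A ∩ B) = P(A|B) × P(B)
= 19/25 × 4/15
= 76/375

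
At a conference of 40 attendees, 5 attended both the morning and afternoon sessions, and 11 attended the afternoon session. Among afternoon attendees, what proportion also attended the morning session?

P(A ∩ B) = 5/40 = 1/8
P(B) = 11/40
P(A|B) = P(A ∩ B) / P(B) = (1/8) / (11/40) = 5/11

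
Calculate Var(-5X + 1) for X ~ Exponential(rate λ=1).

For X ~ Exponential(rate λ=1):
Var(X) = 1
Var(-5X + 1) = (-5)² × Var(X) = 25 × 1 = 25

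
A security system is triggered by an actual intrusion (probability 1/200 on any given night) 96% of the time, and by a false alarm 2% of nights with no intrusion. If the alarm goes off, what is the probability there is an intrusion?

Let D = the rare event, + = positive/flagged.
P(D) = 1/200
P(+|D) = 96/100 = 24/25
P(+|D') = 2/100 = 1/50
P(+) = P(+|D)P(D) + P(+|D')P(D')
     = \frac{24}{25} × \frac{1}{200} + \frac{1}{50} × \frac{199}{200}
     = \frac{247}{10000}
P(D|+) = P(+|D)P(D)/P(+) = \frac{48}{247}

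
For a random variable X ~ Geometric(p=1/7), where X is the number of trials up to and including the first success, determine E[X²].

Using the identity E[X²] = Var(X) + (E[X])²:
E[X] = 7
Var(X) = 42
E[X²] = 42 + (7)²
= 91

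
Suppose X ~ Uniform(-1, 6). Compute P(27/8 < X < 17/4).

P(27/8 < X < 17/4) = ∫_{27/8}^{17/4} f(x) dx
where f(x) = \frac{1}{7}
= \frac{1}{8}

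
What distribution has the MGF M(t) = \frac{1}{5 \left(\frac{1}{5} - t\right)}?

The MGF M(t) = \frac{1}{5 \left(\frac{1}{5} - t\right)} is the standard form for the Exponential distribution.
Comparing with the known MGF formula identifies: Exponential(rate λ=1/5)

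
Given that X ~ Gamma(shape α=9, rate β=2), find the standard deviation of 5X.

For X ~ Gamma(shape α=9, rate β=2):
Var(X) = \frac{9}{4}
SD(X) = √(Var(X)) = √(\frac{9}{4}) = \frac{3}{2}
SD(5X) = |5| × SD(X) = 5 × \frac{3}{2} = \frac{15}{2}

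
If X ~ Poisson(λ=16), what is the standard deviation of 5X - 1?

For X ~ Poisson(λ=16):
Var(X) = 16
SD(X) = √(Var(X)) = √(16) = 4
SD(5X - 1) = |5| × SD(X) = 5 × 4 = 20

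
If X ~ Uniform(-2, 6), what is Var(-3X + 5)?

For X ~ Uniform(-2, 6):
Var(X) = \frac{16}{3}
Var(-3X + 5) = (-3)² × Var(X) = 9 × \frac{16}{3} = 48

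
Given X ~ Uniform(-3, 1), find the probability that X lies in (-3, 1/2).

P(-3 < X < 1/2) = ∫_{-3}^{1/2} f(x) dx
where f(x) = \frac{1}{4}
= \frac{7}{8}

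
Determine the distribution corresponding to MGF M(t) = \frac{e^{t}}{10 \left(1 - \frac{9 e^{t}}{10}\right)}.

The MGF M(t) = \frac{e^{t}}{10 \left(1 - \frac{9 e^{t}}{10}\right)} is the standard form for the Geometric distribution.
Comparing with the known MGF formula identifies: Geometric(p=1/10), X = trial number of first success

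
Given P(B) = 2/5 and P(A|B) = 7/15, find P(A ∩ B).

By definition, P(A|B) = P(A ∩ B) / P(B)
So P(A ∩ B) = P(A|B) × P(B)
= 7/15 × 2/5
= 14/75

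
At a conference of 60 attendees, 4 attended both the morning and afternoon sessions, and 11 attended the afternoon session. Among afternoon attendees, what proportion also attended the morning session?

P(A ∩ B) = 4/60 = 1/15
P(B) = 11/60
P(A|B) = P(A ∩ B) / P(B) = (1/15) / (11/60) = 4/11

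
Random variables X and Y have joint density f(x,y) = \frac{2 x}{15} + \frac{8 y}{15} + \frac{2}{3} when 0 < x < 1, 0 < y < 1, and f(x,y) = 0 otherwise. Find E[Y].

E[Y] = ∫_0^1 ∫_0^1 y × f(x,y) dx dy
= \frac{49}{90}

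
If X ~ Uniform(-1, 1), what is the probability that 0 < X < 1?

P(0 < X < 1) = ∫_{0}^{1} f(x) dx
where f(x) = \frac{1}{2}
= \frac{1}{2}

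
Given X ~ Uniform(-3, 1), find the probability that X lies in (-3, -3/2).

P(-3 < X < -3/2) = ∫_{-3}^{-3/2} f(x) dx
where f(x) = \frac{1}{4}
= \frac{3}{8}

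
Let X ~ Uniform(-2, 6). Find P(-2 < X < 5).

P(-2 < X < 5) = ∫_{-2}^{5} f(x) dx
where f(x) = \frac{1}{8}
= \frac{7}{8}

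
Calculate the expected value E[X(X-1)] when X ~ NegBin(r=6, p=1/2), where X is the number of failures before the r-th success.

E[X(X-1)] = E[X² - X] = E[X²] - E[X]
E[X] = 6
E[X²] = Var(X) + (E[X])² = 12 + (6)² = 48
E[X(X-1)] = 48 - 6 = 42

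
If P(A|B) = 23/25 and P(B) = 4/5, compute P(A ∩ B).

By definition, P(A|B) = P(A ∩ B) / P(B)
So P(A ∩ B) = P(A|B) × P(B)
= 23/25 × 4/5
= 92/125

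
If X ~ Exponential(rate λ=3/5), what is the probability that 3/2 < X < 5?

P(3/2 < X < 5) = ∫_{3/2}^{5} f(x) dx
where f(x) = \frac{3 e^{- \frac{3 x}{5}}}{5}
= - \frac{1}{e^{3}} + e^{- \frac{9}{10}}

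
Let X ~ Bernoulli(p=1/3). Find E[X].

For X ~ Bernoulli(p=1/3), the expected value is:
E[X] = \frac{1}{3}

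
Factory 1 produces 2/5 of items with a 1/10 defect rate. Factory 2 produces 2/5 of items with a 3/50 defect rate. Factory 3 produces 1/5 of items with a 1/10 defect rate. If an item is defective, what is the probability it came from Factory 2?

Using Bayes' theorem:
P(F1) = 2/5, P(D|F1) = 1/10
P(F2) = 2/5, P(D|F2) = 3/50
P(F3) = 1/5, P(D|F3) = 1/10
P(D) = P(D|F1)P(F1) + P(D|F2)P(F2) + P(D|F3)P(F3)
     = \frac{21}{250}
P(F2|D) = P(D|F2)P(F2) / P(D)
= \frac{2}{7}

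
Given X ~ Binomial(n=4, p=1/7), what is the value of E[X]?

For X ~ Binomial(n=4, p=1/7), the expected value is:
E[X] = \frac{4}{7}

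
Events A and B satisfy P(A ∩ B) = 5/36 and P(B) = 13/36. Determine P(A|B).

P(A|B) = P(A ∩ B) / P(B)
= (5/36) / (13/36)
= 5/13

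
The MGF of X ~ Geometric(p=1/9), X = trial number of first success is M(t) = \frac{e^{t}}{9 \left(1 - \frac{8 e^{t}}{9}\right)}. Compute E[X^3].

To find E[X^3], compute M^(3)(0):
M^(1)(t) = \frac{e^{t}}{9 \left(1 - \frac{8 e^{t}}{9}\right)} + \frac{8 e^{2 t}}{81 \left(1 - \frac{8 e^{t}}{9}\right)^{2}}
M^(2)(t) = \frac{e^{t}}{9 \left(1 - \frac{8 e^{t}}{9}\right)} + \frac{8 e^{2 t}}{27 \left(1 - \frac{8 e^{t}}{9}\right)^{2}} + \frac{128 e^{3 t}}{729 \left(1 - \frac{8 e^{t}}{9}\right)^{3}}
M^(3)(t) = \frac{e^{t}}{9 \left(1 - \frac{8 e^{t}}{9}\right)} + \frac{56 e^{2 t}}{81 \left(1 - \frac{8 e^{t}}{9}\right)^{2}} + \frac{256 e^{3 t}}{243 \left(1 - \frac{8 e^{t}}{9}\right)^{3}} + \frac{1024 e^{4 t}}{2187 \left(1 - \frac{8 e^{t}}{9}\right)^{4}}
M^(3)(0) = 3897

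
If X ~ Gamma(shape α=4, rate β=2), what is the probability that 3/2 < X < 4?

P(3/2 < X < 4) = ∫_{3/2}^{4} f(x) dx
where f(x) = \frac{8 x^{3} e^{- 2 x}}{3}
= \frac{-379 + 39 e^{5}}{3 e^{8}}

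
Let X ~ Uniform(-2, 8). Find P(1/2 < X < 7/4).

P(1/2 < X < 7/4) = ∫_{1/2}^{7/4} f(x) dx
where f(x) = \frac{1}{10}
= \frac{1}{8}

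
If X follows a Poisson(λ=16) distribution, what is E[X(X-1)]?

E[X(X-1)] = E[X² - X] = E[X²] - E[X]
E[X] = 16
E[X²] = Var(X) + (E[X])² = 16 + (16)² = 272
E[X(X-1)] = 272 - 16 = 256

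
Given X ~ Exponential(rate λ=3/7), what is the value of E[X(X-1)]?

E[X(X-1)] = E[X² - X] = E[X²] - E[X]
E[X] = \frac{7}{3}
E[X²] = Var(X) + (E[X])² = \frac{49}{9} + (\frac{7}{3})² = \frac{98}{9}
E[X(X-1)] = \frac{98}{9} - \frac{7}{3} = \frac{77}{9}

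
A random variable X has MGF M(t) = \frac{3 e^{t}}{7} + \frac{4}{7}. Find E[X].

To find E[X], compute M^(1)(0):
M^(1)(t) = \frac{3 e^{t}}{7}
M^(1)(0) = \frac{3}{7}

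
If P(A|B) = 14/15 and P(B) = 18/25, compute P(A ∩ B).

By definition, P(A|B) = P(A ∩ B) / P(B)
So P(A ∩ B) = P(A|B) × P(B)
= 14/15 × 18/25
= 84/125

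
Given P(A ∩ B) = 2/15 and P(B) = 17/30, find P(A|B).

P(A|B) = P(A ∩ B) / P(B)
= (2/15) / (17/30)
= 4/17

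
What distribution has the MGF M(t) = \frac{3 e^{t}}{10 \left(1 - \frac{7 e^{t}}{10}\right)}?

The MGF M(t) = \frac{3 e^{t}}{10 \left(1 - \frac{7 e^{t}}{10}\right)} is the standard form for the Geometric distribution.
Comparing with the known MGF formula identifies: Geometric(p=3/10), X = trial number of first success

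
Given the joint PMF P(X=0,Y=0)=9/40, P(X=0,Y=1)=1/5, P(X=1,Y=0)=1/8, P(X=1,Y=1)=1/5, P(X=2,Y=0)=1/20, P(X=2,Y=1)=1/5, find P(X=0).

P(X=0) = P(X=0,Y=0) + P(X=0,Y=1)
= 9/40 + 1/5
= 17/40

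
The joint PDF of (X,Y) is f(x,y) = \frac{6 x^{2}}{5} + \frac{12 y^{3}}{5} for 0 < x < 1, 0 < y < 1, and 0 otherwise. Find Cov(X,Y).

E[XY] = ∫∫ xy × f(x,y) dx dy = \frac{39}{100}
E[X] = \frac{3}{5}
E[Y] = \frac{17}{25}
Cov(X,Y) = E[XY] - E[X]E[Y] = - \frac{9}{500}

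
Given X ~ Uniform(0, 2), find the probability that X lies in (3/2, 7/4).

P(3/2 < X < 7/4) = ∫_{3/2}^{7/4} f(x) dx
where f(x) = \frac{1}{2}
= \frac{1}{8}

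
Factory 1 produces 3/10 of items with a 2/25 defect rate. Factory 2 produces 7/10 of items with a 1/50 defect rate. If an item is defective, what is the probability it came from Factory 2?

Using Bayes' theorem:
P(F1) = 3/10, P(D|F1) = 2/25
P(F2) = 7/10, P(D|F2) = 1/50
P(D) = P(D|F1)P(F1) + P(D|F2)P(F2)
     = \frac{19}{500}
P(F2|D) = P(D|F2)P(F2) / P(D)
= \frac{7}{19}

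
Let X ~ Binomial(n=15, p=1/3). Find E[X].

For X ~ Binomial(n=15, p=1/3), the expected value is:
E[X] = 5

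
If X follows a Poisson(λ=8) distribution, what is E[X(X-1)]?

E[X(X-1)] = E[X² - X] = E[X²] - E[X]
E[X] = 8
E[X²] = Var(X) + (E[X])² = 8 + (8)² = 72
E[X(X-1)] = 72 - 8 = 64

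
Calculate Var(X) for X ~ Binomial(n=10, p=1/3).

For X ~ Binomial(n=10, p=1/3):
Var(X) = \frac{20}{9}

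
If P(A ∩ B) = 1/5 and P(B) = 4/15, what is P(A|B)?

P(A|B) = P(A ∩ B) / P(B)
= (1/5) / (4/15)
= 3/4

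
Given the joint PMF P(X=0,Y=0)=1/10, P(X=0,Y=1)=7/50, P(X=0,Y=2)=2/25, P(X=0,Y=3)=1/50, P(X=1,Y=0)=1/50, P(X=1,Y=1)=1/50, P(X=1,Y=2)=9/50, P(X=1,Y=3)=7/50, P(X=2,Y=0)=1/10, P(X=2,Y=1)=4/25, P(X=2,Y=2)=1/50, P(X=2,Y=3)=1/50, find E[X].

First find marginal of X:
P(X=0) = 17/50
P(X=1) = 9/25
P(X=2) = 3/10
E[X] = 0 × 17/50 + 1 × 9/25 + 2 × 3/10 = 24/25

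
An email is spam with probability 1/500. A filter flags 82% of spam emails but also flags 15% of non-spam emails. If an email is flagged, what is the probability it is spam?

Let D = the rare event, + = positive/flagged.
P(D) = 1/500
P(+|D) = 82/100 = 41/50
P(+|D') = 15/100 = 3/20
P(+) = P(+|D)P(D) + P(+|D')P(D')
     = \frac{41}{50} × \frac{1}{500} + \frac{3}{20} × \frac{499}{500}
     = \frac{7567}{50000}
P(D|+) = P(+|D)P(D)/P(+) = \frac{82}{7567}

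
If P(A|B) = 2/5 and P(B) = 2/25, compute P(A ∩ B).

By definition, P(A|B) = P(A ∩ B) / P(B)
So P(A ∩ B) = P(A|B) × P(B)
= 2/5 × 2/25
= 4/125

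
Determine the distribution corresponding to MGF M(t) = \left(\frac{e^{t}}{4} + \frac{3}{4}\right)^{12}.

The MGF M(t) = \left(\frac{e^{t}}{4} + \frac{3}{4}\right)^{12} is the standard form for the Binomial distribution.
Comparing with the known MGF formula identifies: Binomial(n=12, p=1/4)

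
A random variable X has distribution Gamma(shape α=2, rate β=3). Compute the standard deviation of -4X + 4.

For X ~ Gamma(shape α=2, rate β=3):
Var(X) = \frac{2}{9}
SD(X) = √(Var(X)) = √(\frac{2}{9}) = \frac{\sqrt{2}}{3}
SD(-4X + 4) = |-4| × SD(X) = 4 × \frac{\sqrt{2}}{3} = \frac{4 \sqrt{2}}{3}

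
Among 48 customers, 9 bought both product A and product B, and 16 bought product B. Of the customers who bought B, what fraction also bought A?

P(A ∩ B) = 9/48 = 3/16
P(B) = 16/48 = 1/3
P(A|B) = P(A ∩ B) / P(B) = (3/16) / (1/3) = 9/16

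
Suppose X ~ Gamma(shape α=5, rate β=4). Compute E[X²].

Using the identity E[X²] = Var(X) + (E[X])²:
E[X] = \frac{5}{4}
Var(X) = \frac{5}{16}
E[X²] = \frac{5}{16} + (\frac{5}{4})²
= \frac{15}{8}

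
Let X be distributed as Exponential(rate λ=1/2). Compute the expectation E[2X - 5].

For X ~ Exponential(rate λ=1/2):
E[X] = 2
E[2X - 5] = 2 × E[X] - 5 = -1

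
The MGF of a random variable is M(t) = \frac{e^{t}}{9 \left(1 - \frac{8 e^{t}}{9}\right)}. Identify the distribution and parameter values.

The MGF M(t) = \frac{e^{t}}{9 \left(1 - \frac{8 e^{t}}{9}\right)} is the standard form for the Geometric distribution.
Comparing with the known MGF formula identifies: Geometric(p=1/9), X = trial number of first success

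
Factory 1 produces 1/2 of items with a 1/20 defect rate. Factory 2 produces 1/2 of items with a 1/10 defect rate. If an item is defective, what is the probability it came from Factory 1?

Using Bayes' theorem:
P(F1) = 1/2, P(D|F1) = 1/20
P(F2) = 1/2, P(D|F2) = 1/10
P(D) = P(D|F1)P(F1) + P(D|F2)P(F2)
     = \frac{3}{40}
P(F1|D) = P(D|F1)P(F1) / P(D)
= \frac{1}{3}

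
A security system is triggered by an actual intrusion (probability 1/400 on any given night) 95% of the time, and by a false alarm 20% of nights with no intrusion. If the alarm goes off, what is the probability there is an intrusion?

Let D = the rare event, + = positive/flagged.
P(D) = 1/400
P(+|D) = 95/100 = 19/20
P(+|D') = 20/100 = 1/5
P(+) = P(+|D)P(D) + P(+|D')P(D')
     = \frac{19}{20} × \frac{1}{400} + \frac{1}{5} × \frac{399}{400}
     = \frac{323}{1600}
P(D|+) = P(+|D)P(D)/P(+) = \frac{1}{85}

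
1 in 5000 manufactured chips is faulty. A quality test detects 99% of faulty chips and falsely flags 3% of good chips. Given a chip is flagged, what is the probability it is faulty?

Let D = the rare event, + = positive/flagged.
P(D) = 1/5000
P(+|D) = 99/100
P(+|D') = 3/100
P(+) = P(+|D)P(D) + P(+|D')P(D')
     = \frac{99}{100} × \frac{1}{5000} + \frac{3}{100} × \frac{4999}{5000}
     = \frac{1887}{62500}
P(D|+) = P(+|D)P(D)/P(+) = \frac{33}{5032}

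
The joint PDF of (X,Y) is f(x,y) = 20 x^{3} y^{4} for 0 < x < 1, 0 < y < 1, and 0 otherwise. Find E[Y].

E[Y] = ∫_0^1 ∫_0^1 y × f(x,y) dx dy
= \frac{5}{6}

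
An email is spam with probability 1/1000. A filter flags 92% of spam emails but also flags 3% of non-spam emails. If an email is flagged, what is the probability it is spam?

Let D = the rare event, + = positive/flagged.
P(D) = 1/1000
P(+|D) = 92/100 = 23/25
P(+|D') = 3/100
P(+) = P(+|D)P(D) + P(+|D')P(D')
     = \frac{23}{25} × \frac{1}{1000} + \frac{3}{100} × \frac{999}{1000}
     = \frac{3089}{100000}
P(D|+) = P(+|D)P(D)/P(+) = \frac{92}{3089}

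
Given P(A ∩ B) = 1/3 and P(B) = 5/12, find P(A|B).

P(A|B) = P(A ∩ B) / P(B)
= (1/3) / (5/12)
= 4/5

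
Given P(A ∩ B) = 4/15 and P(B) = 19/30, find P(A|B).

P(A|B) = P(A ∩ B) / P(B)
= (4/15) / (19/30)
= 8/19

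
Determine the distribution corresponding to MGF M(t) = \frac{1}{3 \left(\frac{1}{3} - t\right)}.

The MGF M(t) = \frac{1}{3 \left(\frac{1}{3} - t\right)} is the standard form for the Exponential distribution.
Comparing with the known MGF formula identifies: Exponential(rate λ=1/3)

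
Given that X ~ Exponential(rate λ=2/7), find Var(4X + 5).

For X ~ Exponential(rate λ=2/7):
Var(X) = \frac{49}{4}
Var(4X + 5) = (4)² × Var(X) = 16 × \frac{49}{4} = 196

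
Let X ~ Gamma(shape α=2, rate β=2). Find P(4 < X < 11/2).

P(4 < X < 11/2) = ∫_{4}^{11/2} f(x) dx
where f(x) = 4 x e^{- 2 x}
= \frac{3 \left(-4 + 3 e^{3}\right)}{e^{11}}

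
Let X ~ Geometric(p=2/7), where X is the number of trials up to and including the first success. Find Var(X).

For X ~ Geometric(p=2/7), where X is the number of trials up to and including the first success:
Var(X) = \frac{35}{4}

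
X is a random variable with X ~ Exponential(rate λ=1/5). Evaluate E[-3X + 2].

For X ~ Exponential(rate λ=1/5):
E[X] = 5
E[-3X + 2] = -3 × E[X] + 2 = -13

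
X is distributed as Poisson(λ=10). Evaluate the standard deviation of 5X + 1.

For X ~ Poisson(λ=10):
Var(X) = 10
SD(X) = √(Var(X)) = √(10) = \sqrt{10}
SD(5X + 1) = |5| × SD(X) = 5 × \sqrt{10} = 5 \sqrt{10}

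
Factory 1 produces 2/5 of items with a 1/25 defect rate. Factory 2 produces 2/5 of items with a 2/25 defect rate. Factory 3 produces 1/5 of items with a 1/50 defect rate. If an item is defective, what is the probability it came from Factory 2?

Using Bayes' theorem:
P(F1) = 2/5, P(D|F1) = 1/25
P(F2) = 2/5, P(D|F2) = 2/25
P(F3) = 1/5, P(D|F3) = 1/50
P(D) = P(D|F1)P(F1) + P(D|F2)P(F2) + P(D|F3)P(F3)
     = \frac{13}{250}
P(F2|D) = P(D|F2)P(F2) / P(D)
= \frac{8}{13}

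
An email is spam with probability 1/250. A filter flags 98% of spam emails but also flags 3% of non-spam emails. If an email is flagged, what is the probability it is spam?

Let D = the rare event, + = positive/flagged.
P(D) = 1/250
P(+|D) = 98/100 = 49/50
P(+|D') = 3/100
P(+) = P(+|D)P(D) + P(+|D')P(D')
     = \frac{49}{50} × \frac{1}{250} + \frac{3}{100} × \frac{249}{250}
     = \frac{169}{5000}
P(D|+) = P(+|D)P(D)/P(+) = \frac{98}{845}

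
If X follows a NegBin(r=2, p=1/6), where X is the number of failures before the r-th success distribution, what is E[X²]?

Using the identity E[X²] = Var(X) + (E[X])²:
E[X] = 10
Var(X) = 60
E[X²] = 60 + (10)²
= 160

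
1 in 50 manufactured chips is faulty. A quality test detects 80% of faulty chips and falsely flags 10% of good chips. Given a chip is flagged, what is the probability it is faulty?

Let D = the rare event, + = positive/flagged.
P(D) = 1/50
P(+|D) = 80/100 = 4/5
P(+|D') = 10/100 = 1/10
P(+) = P(+|D)P(D) + P(+|D')P(D')
     = \frac{4}{5} × \frac{1}{50} + \frac{1}{10} × \frac{49}{50}
     = \frac{57}{500}
P(D|+) = P(+|D)P(D)/P(+) = \frac{8}{57}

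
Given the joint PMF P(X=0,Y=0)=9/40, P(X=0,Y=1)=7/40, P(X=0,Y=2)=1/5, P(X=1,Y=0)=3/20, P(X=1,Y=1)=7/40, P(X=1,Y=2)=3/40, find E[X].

First find marginal of X:
P(X=0) = 3/5
P(X=1) = 2/5
E[X] = 0 × 3/5 + 1 × 2/5 = 2/5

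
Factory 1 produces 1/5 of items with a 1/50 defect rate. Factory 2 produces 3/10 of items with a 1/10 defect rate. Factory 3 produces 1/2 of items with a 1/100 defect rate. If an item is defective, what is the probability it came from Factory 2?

Using Bayes' theorem:
P(F1) = 1/5, P(D|F1) = 1/50
P(F2) = 3/10, P(D|F2) = 1/10
P(F3) = 1/2, P(D|F3) = 1/100
P(D) = P(D|F1)P(F1) + P(D|F2)P(F2) + P(D|F3)P(F3)
     = \frac{39}{1000}
P(F2|D) = P(D|F2)P(F2) / P(D)
= \frac{10}{13}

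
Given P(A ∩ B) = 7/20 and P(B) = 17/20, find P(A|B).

P(A|B) = P(A ∩ B) / P(B)
= (7/20) / (17/20)
= 7/17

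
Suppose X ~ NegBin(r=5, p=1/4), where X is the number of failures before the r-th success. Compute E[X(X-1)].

E[X(X-1)] = E[X² - X] = E[X²] - E[X]
E[X] = 15
E[X²] = Var(X) + (E[X])² = 60 + (15)² = 285
E[X(X-1)] = 285 - 15 = 270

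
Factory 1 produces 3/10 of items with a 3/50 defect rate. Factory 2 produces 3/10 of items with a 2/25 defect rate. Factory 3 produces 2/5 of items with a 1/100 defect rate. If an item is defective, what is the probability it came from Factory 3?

Using Bayes' theorem:
P(F1) = 3/10, P(D|F1) = 3/50
P(F2) = 3/10, P(D|F2) = 2/25
P(F3) = 2/5, P(D|F3) = 1/100
P(D) = P(D|F1)P(F1) + P(D|F2)P(F2) + P(D|F3)P(F3)
     = \frac{23}{500}
P(F3|D) = P(D|F3)P(F3) / P(D)
= \frac{2}{23}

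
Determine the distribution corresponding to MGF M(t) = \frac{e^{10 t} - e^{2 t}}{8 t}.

The MGF M(t) = \frac{e^{10 t} - e^{2 t}}{8 t} is the standard form for the Uniform distribution.
Comparing with the known MGF formula identifies: Uniform(2, 10)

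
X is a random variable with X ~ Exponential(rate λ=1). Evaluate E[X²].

Using the identity E[X²] = Var(X) + (E[X])²:
E[X] = 1
Var(X) = 1
E[X²] = 1 + (1)²
= 2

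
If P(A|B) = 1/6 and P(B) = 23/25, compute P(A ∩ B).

By definition, P(A|B) = P(A ∩ B) / P(B)
So P(A ∩ B) = P(A|B) × P(B)
= 1/6 × 23/25
= 23/150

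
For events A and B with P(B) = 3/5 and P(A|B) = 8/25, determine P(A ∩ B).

By definition, P(A|B) = P(A ∩ B) / P(B)
So P(A ∩ B) = P(A|B) × P(B)
= 8/25 × 3/5
= 24/125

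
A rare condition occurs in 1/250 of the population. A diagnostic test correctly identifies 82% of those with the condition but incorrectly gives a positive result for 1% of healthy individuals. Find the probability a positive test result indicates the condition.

Let D = the rare event, + = positive/flagged.
P(D) = 1/250
P(+|D) = 82/100 = 41/50
P(+|D') = 1/100
P(+) = P(+|D)P(D) + P(+|D')P(D')
     = \frac{41}{50} × \frac{1}{250} + \frac{1}{100} × \frac{249}{250}
     = \frac{331}{25000}
P(D|+) = P(+|D)P(D)/P(+) = \frac{82}{331}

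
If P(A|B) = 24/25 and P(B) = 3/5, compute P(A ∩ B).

By definition, P(A|B) = P(A ∩ B) / P(B)
So P(A ∩ B) = P(A|B) × P(B)
= 24/25 × 3/5
= 72/125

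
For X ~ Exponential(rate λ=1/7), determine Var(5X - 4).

For X ~ Exponential(rate λ=1/7):
Var(X) = 49
Var(5X - 4) = (5)² × Var(X) = 25 × 49 = 1225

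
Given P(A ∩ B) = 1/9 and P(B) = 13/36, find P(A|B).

P(A|B) = P(A ∩ B) / P(B)
= (1/9) / (13/36)
= 4/13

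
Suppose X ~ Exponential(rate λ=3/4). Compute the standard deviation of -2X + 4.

For X ~ Exponential(rate λ=3/4):
Var(X) = \frac{16}{9}
SD(X) = √(Var(X)) = √(\frac{16}{9}) = \frac{4}{3}
SD(-2X + 4) = |-2| × SD(X) = 2 × \frac{4}{3} = \frac{8}{3}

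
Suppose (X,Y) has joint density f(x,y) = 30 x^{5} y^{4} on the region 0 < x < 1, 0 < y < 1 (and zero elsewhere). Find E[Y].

E[Y] = ∫_0^1 ∫_0^1 y × f(x,y) dx dy
= \frac{5}{6}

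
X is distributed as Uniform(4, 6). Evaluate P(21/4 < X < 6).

P(21/4 < X < 6) = ∫_{21/4}^{6} f(x) dx
where f(x) = \frac{1}{2}
= \frac{3}{8}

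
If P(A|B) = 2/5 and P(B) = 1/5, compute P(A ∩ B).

By definition, P(A|B) = P(A ∩ B) / P(B)
So P(A ∩ B) = P(A|B) × P(B)
= 2/5 × 1/5
= 2/25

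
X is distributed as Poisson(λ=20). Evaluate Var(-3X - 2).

For X ~ Poisson(λ=20):
Var(X) = 20
Var(-3X - 2) = (-3)² × Var(X) = 9 × 20 = 180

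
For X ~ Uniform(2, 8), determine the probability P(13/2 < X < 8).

P(13/2 < X < 8) = ∫_{13/2}^{8} f(x) dx
where f(x) = \frac{1}{6}
= \frac{1}{4}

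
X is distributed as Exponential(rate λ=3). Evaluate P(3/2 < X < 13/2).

P(3/2 < X < 13/2) = ∫_{3/2}^{13/2} f(x) dx
where f(x) = 3 e^{- 3 x}
= - \frac{1 - e^{15}}{e^{\frac{39}{2}}}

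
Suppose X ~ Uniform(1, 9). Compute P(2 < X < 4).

P(2 < X < 4) = ∫_{2}^{4} f(x) dx
where f(x) = \frac{1}{8}
= \frac{1}{4}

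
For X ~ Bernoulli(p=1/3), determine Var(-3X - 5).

For X ~ Bernoulli(p=1/3):
Var(X) = \frac{2}{9}
Var(-3X - 5) = (-3)² × Var(X) = 9 × \frac{2}{9} = 2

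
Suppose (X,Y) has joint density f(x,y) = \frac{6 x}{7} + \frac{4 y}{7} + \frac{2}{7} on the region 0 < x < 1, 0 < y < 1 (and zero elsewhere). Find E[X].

E[X] = ∫_0^1 ∫_0^1 x × f(x,y) dy dx
= ∫_0^1 ∫_0^1 x × (\frac{6 x}{7} + \frac{4 y}{7} + \frac{2}{7}) dy dx
= \frac{4}{7}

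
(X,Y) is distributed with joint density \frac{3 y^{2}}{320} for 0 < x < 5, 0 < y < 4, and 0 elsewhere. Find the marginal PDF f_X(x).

f_X(x) = ∫_0^4 f(x,y) dy
= ∫_0^4 \frac{3 y^{2}}{320} dy
= \frac{1}{5} for 0 < x < 5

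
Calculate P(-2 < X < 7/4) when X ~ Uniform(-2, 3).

P(-2 < X < 7/4) = ∫_{-2}^{7/4} f(x) dx
where f(x) = \frac{1}{5}
= \frac{3}{4}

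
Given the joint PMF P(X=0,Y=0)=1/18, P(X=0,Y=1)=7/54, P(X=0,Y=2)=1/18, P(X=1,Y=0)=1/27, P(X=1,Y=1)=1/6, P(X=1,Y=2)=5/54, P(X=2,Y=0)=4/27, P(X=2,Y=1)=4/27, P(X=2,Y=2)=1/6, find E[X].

First find marginal of X:
P(X=0) = 13/54
P(X=1) = 8/27
P(X=2) = 25/54
E[X] = 0 × 13/54 + 1 × 8/27 + 2 × 25/54 = 11/9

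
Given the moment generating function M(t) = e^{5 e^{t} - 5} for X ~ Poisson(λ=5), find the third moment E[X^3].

To find E[X^3], compute M^(3)(0):
M^(1)(t) = 5 e^{t} e^{5 e^{t} - 5}
M^(2)(t) = 25 e^{2 t} e^{5 e^{t} - 5} + 5 e^{t} e^{5 e^{t} - 5}
M^(3)(t) = 125 e^{3 t} e^{5 e^{t} - 5} + 75 e^{2 t} e^{5 e^{t} - 5} + 5 e^{t} e^{5 e^{t} - 5}
M^(3)(0) = 205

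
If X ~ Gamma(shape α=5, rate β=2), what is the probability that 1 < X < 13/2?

P(1 < X < 13/2) = ∫_{1}^{13/2} f(x) dx
where f(x) = \frac{4 x^{4} e^{- 2 x}}{3}
= \frac{-39713 + 168 e^{11}}{24 e^{13}}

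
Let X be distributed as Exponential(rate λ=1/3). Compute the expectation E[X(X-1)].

E[X(X-1)] = E[X² - X] = E[X²] - E[X]
E[X] = 3
E[X²] = Var(X) + (E[X])² = 9 + (3)² = 18
E[X(X-1)] = 18 - 3 = 15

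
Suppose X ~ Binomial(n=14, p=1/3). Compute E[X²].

Using the identity E[X²] = Var(X) + (E[X])²:
E[X] = \frac{14}{3}
Var(X) = \frac{28}{9}
E[X²] = \frac{28}{9} + (\frac{14}{3})²
= \frac{224}{9}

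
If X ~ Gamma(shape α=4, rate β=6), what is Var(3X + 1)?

For X ~ Gamma(shape α=4, rate β=6):
Var(X) = \frac{1}{9}
Var(3X + 1) = (3)² × Var(X) = 9 × \frac{1}{9} = 1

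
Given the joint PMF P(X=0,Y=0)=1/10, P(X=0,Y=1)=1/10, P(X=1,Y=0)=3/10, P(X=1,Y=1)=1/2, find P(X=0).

P(X=0) = P(X=0,Y=0) + P(X=0,Y=1)
= 1/10 + 1/10
= 1/5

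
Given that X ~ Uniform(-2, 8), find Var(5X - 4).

For X ~ Uniform(-2, 8):
Var(X) = \frac{25}{3}
Var(5X - 4) = (5)² × Var(X) = 25 × \frac{25}{3} = \frac{625}{3}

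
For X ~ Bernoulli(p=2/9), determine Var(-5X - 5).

For X ~ Bernoulli(p=2/9):
Var(X) = \frac{14}{81}
Var(-5X - 5) = (-5)² × Var(X) = 25 × \frac{14}{81} = \frac{350}{81}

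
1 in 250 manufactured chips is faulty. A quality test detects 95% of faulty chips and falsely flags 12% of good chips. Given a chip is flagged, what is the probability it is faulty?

Let D = the rare event, + = positive/flagged.
P(D) = 1/250
P(+|D) = 95/100 = 19/20
P(+|D') = 12/100 = 3/25
P(+) = P(+|D)P(D) + P(+|D')P(D')
     = \frac{19}{20} × \frac{1}{250} + \frac{3}{25} × \frac{249}{250}
     = \frac{3083}{25000}
P(D|+) = P(+|D)P(D)/P(+) = \frac{95}{3083}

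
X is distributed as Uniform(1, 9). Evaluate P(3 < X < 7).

P(3 < X < 7) = ∫_{3}^{7} f(x) dx
where f(x) = \frac{1}{8}
= \frac{1}{2}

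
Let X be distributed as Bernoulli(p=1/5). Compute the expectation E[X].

For X ~ Bernoulli(p=1/5), the expected value is:
E[X] = \frac{1}{5}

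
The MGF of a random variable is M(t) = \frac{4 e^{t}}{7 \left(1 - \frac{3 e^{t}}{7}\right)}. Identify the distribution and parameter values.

The MGF M(t) = \frac{4 e^{t}}{7 \left(1 - \frac{3 e^{t}}{7}\right)} is the standard form for the Geometric distribution.
Comparing with the known MGF formula identifies: Geometric(p=4/7), X = trial number of first success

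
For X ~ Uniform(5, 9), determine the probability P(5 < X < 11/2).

P(5 < X < 11/2) = ∫_{5}^{11/2} f(x) dx
where f(x) = \frac{1}{4}
= \frac{1}{8}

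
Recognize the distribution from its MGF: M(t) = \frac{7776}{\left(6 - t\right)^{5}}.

The MGF M(t) = \frac{7776}{\left(6 - t\right)^{5}} is the standard form for the Gamma distribution.
Comparing with the known MGF formula identifies: Gamma(shape α=5, rate β=6)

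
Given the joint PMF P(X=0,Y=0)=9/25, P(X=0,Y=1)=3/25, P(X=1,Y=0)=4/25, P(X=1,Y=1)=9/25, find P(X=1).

P(X=1) = P(X=1,Y=0) + P(X=1,Y=1)
= 4/25 + 9/25
= 13/25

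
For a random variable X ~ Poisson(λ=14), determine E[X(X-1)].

E[X(X-1)] = E[X² - X] = E[X²] - E[X]
E[X] = 14
E[X²] = Var(X) + (E[X])² = 14 + (14)² = 210
E[X(X-1)] = 210 - 14 = 196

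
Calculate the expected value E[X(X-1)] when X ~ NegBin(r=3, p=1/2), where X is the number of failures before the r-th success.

E[X(X-1)] = E[X² - X] = E[X²] - E[X]
E[X] = 3
E[X²] = Var(X) + (E[X])² = 6 + (3)² = 15
E[X(X-1)] = 15 - 3 = 12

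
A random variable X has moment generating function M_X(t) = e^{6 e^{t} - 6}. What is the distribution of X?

The MGF M(t) = e^{6 e^{t} - 6} is the standard form for the Poisson distribution.
Comparing with the known MGF formula identifies: Poisson(λ=6)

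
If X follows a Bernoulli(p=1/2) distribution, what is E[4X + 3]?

For X ~ Bernoulli(p=1/2):
E[X] = \frac{1}{2}
E[4X + 3] = 4 × E[X] + 3 = 5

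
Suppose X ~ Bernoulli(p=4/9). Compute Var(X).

For X ~ Bernoulli(p=4/9):
Var(X) = \frac{20}{81}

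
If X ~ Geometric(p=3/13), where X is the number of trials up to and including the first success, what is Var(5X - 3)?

For X ~ Geometric(p=3/13), where X is the number of trials up to and including the first success:
Var(X) = \frac{130}{9}
Var(5X - 3) = (5)² × Var(X) = 25 × \frac{130}{9} = \frac{3250}{9}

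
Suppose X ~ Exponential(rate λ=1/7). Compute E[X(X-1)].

E[X(X-1)] = E[X² - X] = E[X²] - E[X]
E[X] = 7
E[X²] = Var(X) + (E[X])² = 49 + (7)² = 98
E[X(X-1)] = 98 - 7 = 91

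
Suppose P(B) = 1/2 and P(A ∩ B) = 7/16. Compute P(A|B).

P(A|B) = P(A ∩ B) / P(B)
= (7/16) / (1/2)
= 7/8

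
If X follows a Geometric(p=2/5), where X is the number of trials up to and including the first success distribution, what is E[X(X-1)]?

E[X(X-1)] = E[X² - X] = E[X²] - E[X]
E[X] = \frac{5}{2}
E[X²] = Var(X) + (E[X])² = \frac{15}{4} + (\frac{5}{2})² = 10
E[X(X-1)] = 10 - \frac{5}{2} = \frac{15}{2}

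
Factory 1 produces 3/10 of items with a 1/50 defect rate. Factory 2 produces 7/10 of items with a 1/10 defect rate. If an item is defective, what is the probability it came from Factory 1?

Using Bayes' theorem:
P(F1) = 3/10, P(D|F1) = 1/50
P(F2) = 7/10, P(D|F2) = 1/10
P(D) = P(D|F1)P(F1) + P(D|F2)P(F2)
     = \frac{19}{250}
P(F1|D) = P(D|F1)P(F1) / P(D)
= \frac{3}{38}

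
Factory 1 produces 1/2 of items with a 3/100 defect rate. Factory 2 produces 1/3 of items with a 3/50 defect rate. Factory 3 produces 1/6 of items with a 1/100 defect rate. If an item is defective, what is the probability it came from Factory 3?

Using Bayes' theorem:
P(F1) = 1/2, P(D|F1) = 3/100
P(F2) = 1/3, P(D|F2) = 3/50
P(F3) = 1/6, P(D|F3) = 1/100
P(D) = P(D|F1)P(F1) + P(D|F2)P(F2) + P(D|F3)P(F3)
     = \frac{11}{300}
P(F3|D) = P(D|F3)P(F3) / P(D)
= \frac{1}{22}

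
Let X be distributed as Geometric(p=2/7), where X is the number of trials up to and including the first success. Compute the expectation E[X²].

Using the identity E[X²] = Var(X) + (E[X])²:
E[X] = \frac{7}{2}
Var(X) = \frac{35}{4}
E[X²] = \frac{35}{4} + (\frac{7}{2})²
= 21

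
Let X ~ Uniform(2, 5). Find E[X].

For X ~ Uniform(2, 5), the expected value is:
E[X] = \frac{7}{2}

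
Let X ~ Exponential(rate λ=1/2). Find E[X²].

Using the identity E[X²] = Var(X) + (E[X])²:
E[X] = 2
Var(X) = 4
E[X²] = 4 + (2)²
= 8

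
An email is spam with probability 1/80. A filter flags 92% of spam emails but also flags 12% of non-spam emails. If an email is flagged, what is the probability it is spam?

Let D = the rare event, + = positive/flagged.
P(D) = 1/80
P(+|D) = 92/100 = 23/25
P(+|D') = 12/100 = 3/25
P(+) = P(+|D)P(D) + P(+|D')P(D')
     = \frac{23}{25} × \frac{1}{80} + \frac{3}{25} × \frac{79}{80}
     = \frac{13}{100}
P(D|+) = P(+|D)P(D)/P(+) = \frac{23}{260}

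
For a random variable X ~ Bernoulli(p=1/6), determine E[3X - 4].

For X ~ Bernoulli(p=1/6):
E[X] = \frac{1}{6}
E[3X - 4] = 3 × E[X] - 4 = - \frac{7}{2}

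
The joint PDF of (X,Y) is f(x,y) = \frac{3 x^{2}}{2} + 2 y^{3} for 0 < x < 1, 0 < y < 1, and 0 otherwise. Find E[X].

E[X] = ∫_0^1 ∫_0^1 x × f(x,y) dy dx
= ∫_0^1 ∫_0^1 x × (\frac{3 x^{2}}{2} + 2 y^{3}) dy dx
= \frac{5}{8}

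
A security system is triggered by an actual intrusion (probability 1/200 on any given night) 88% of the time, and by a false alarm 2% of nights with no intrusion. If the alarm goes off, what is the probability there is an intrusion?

Let D = the rare event, + = positive/flagged.
P(D) = 1/200
P(+|D) = 88/100 = 22/25
P(+|D') = 2/100 = 1/50
P(+) = P(+|D)P(D) + P(+|D')P(D')
     = \frac{22}{25} × \frac{1}{200} + \frac{1}{50} × \frac{199}{200}
     = \frac{243}{10000}
P(D|+) = P(+|D)P(D)/P(+) = \frac{44}{243}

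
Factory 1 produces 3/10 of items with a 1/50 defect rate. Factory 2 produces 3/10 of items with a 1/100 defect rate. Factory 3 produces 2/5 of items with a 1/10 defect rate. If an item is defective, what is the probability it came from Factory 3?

Using Bayes' theorem:
P(F1) = 3/10, P(D|F1) = 1/50
P(F2) = 3/10, P(D|F2) = 1/100
P(F3) = 2/5, P(D|F3) = 1/10
P(D) = P(D|F1)P(F1) + P(D|F2)P(F2) + P(D|F3)P(F3)
     = \frac{49}{1000}
P(F3|D) = P(D|F3)P(F3) / P(D)
= \frac{40}{49}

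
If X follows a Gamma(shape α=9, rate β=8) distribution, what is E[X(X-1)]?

E[X(X-1)] = E[X² - X] = E[X²] - E[X]
E[X] = \frac{9}{8}
E[X²] = Var(X) + (E[X])² = \frac{9}{64} + (\frac{9}{8})² = \frac{45}{32}
E[X(X-1)] = \frac{45}{32} - \frac{9}{8} = \frac{9}{32}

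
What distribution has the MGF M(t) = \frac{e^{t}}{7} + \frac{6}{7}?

The MGF M(t) = \frac{e^{t}}{7} + \frac{6}{7} is the standard form for the Bernoulli distribution.
Comparing with the known MGF formula identifies: Bernoulli(p=1/7)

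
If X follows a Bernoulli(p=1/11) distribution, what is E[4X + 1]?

For X ~ Bernoulli(p=1/11):
E[X] = \frac{1}{11}
E[4X + 1] = 4 × E[X] + 1 = \frac{15}{11}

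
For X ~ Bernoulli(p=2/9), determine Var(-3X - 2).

For X ~ Bernoulli(p=2/9):
Var(X) = \frac{14}{81}
Var(-3X - 2) = (-3)² × Var(X) = 9 × \frac{14}{81} = \frac{14}{9}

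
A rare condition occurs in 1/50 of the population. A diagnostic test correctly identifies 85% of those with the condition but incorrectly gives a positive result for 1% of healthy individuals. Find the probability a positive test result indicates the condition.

Let D = the rare event, + = positive/flagged.
P(D) = 1/50
P(+|D) = 85/100 = 17/20
P(+|D') = 1/100
P(+) = P(+|D)P(D) + P(+|D')P(D')
     = \frac{17}{20} × \frac{1}{50} + \frac{1}{100} × \frac{49}{50}
     = \frac{67}{2500}
P(D|+) = P(+|D)P(D)/P(+) = \frac{85}{134}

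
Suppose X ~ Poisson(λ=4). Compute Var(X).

For X ~ Poisson(λ=4):
Var(X) = 4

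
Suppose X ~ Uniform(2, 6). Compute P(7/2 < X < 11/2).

P(7/2 < X < 11/2) = ∫_{7/2}^{11/2} f(x) dx
where f(x) = \frac{1}{4}
= \frac{1}{2}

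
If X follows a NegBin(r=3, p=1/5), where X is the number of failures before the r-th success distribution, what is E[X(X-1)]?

E[X(X-1)] = E[X² - X] = E[X²] - E[X]
E[X] = 12
E[X²] = Var(X) + (E[X])² = 60 + (12)² = 204
E[X(X-1)] = 204 - 12 = 192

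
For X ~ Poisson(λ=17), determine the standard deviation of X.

For X ~ Poisson(λ=17):
Var(X) = 17
SD(X) = √(Var(X)) = √(17) = \sqrt{17}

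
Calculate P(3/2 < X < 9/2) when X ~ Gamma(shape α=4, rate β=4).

P(3/2 < X < 9/2) = ∫_{3/2}^{9/2} f(x) dx
where f(x) = \frac{128 x^{3} e^{- 4 x}}{3}
= \frac{-1153 + 61 e^{12}}{e^{18}}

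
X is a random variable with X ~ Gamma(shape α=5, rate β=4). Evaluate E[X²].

Using the identity E[X²] = Var(X) + (E[X])²:
E[X] = \frac{5}{4}
Var(X) = \frac{5}{16}
E[X²] = \frac{5}{16} + (\frac{5}{4})²
= \frac{15}{8}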